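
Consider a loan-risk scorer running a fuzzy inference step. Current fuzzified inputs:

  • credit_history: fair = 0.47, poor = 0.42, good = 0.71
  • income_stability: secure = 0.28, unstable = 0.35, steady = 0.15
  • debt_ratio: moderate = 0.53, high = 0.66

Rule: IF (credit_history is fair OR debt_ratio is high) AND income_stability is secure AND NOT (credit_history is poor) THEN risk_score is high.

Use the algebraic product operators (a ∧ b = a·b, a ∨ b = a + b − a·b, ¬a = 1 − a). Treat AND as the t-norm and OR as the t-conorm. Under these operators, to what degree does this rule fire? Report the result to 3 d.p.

0.133

firing strength: (fair=0.47 OR high=0.66) = 0.8198; AND[a·b] with secure=0.28, ¬poor=1−0.42=0.58 → w = 0.1331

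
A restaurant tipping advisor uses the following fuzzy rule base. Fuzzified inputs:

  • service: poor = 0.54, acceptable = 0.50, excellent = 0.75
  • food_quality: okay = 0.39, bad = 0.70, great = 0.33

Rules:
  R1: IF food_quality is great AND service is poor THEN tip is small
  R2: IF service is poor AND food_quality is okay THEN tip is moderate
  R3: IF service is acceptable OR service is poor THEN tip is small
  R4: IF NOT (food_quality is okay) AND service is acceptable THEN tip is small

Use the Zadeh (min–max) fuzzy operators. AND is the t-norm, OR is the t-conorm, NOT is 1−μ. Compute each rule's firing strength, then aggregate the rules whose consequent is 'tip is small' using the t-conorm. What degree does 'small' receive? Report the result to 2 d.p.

R1: great=0.33, poor=0.54; AND[min(a, b)] → w = 0.33
R2: poor=0.54, okay=0.39; AND[min(a, b)] → w = 0.39
R3: acceptable=0.50, poor=0.54; OR[max(a, b)] → w = 0.54
R4: ¬okay=1−0.39=0.61, acceptable=0.50; AND[min(a, b)] → w = 0.50
Rules with consequent 'small': {R1, R3, R4} → strengths 0.33, 0.54, 0.50
Aggregate via t-conorm [max(a, b)]: 0.54

0.54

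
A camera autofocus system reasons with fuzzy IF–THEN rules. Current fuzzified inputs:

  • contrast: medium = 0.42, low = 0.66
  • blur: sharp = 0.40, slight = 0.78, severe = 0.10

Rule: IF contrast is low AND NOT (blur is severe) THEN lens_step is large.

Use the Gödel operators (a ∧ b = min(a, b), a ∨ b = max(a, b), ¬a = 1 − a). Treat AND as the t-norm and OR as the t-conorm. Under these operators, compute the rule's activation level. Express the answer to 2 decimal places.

firing strength: low=0.66, ¬severe=1−0.10=0.90; AND[min(a, b)] → w = 0.66

0.66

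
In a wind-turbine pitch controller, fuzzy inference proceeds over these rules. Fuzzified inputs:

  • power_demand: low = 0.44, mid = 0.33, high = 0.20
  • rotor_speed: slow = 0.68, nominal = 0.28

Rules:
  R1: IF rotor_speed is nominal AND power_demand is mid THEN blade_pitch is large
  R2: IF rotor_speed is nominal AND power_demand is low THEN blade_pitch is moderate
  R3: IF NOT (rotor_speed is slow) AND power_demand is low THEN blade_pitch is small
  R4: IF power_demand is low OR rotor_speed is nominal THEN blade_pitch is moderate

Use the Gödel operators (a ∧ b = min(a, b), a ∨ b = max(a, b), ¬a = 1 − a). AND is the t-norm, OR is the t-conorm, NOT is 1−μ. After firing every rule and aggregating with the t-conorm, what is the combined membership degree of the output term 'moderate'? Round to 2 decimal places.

0.44

R1: nominal=0.28, mid=0.33; AND[min(a, b)] → w = 0.28
R2: nominal=0.28, low=0.44; AND[min(a, b)] → w = 0.28
R3: ¬slow=1−0.68=0.32, low=0.44; AND[min(a, b)] → w = 0.32
R4: low=0.44, nominal=0.28; OR[max(a, b)] → w = 0.44
Rules with consequent 'moderate': {R2, R4} → strengths 0.28, 0.44
Aggregate via t-conorm [max(a, b)]: 0.44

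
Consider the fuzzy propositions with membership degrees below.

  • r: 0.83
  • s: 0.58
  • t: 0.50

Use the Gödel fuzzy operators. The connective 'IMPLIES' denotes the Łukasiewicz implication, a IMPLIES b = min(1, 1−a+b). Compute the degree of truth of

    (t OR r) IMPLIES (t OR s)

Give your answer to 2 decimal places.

t OR r = max(a, b) on (0.50, 0.83) = 0.83
t OR s = max(a, b) on (0.50, 0.58) = 0.58
(t OR r) IMPLIES (t OR s)  [Łukasiewicz: min(1, 1−a+b)] with a=0.83, b=0.58 → 0.75

0.75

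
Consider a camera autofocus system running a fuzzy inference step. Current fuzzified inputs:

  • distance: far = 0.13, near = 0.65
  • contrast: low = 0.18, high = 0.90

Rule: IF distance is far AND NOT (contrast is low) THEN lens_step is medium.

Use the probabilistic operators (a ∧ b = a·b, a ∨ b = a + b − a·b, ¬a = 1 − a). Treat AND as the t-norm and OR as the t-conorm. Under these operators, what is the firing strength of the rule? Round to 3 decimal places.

0.107

firing strength: far=0.13, ¬low=1−0.18=0.82; AND[a·b] → w = 0.1066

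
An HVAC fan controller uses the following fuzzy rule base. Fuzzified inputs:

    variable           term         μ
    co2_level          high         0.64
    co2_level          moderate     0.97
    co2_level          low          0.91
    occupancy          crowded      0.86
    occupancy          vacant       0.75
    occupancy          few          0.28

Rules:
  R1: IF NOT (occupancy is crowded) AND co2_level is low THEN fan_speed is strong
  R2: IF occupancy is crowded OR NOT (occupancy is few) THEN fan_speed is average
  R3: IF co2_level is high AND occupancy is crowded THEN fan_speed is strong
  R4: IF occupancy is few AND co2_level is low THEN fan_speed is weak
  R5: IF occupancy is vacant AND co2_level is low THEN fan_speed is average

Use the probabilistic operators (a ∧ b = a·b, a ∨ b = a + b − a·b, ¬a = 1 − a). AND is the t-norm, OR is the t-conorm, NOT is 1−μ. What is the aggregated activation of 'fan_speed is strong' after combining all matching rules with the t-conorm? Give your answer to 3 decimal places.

R1: ¬crowded=1−0.86=0.14, low=0.91; AND[a·b] → w = 0.1274
R2: crowded=0.86, ¬few=1−0.28=0.72; OR[a + b − a·b] → w = 0.9608
R3: high=0.64, crowded=0.86; AND[a·b] → w = 0.5504
R4: few=0.28, low=0.91; AND[a·b] → w = 0.2548
R5: vacant=0.75, low=0.91; AND[a·b] → w = 0.6825
Rules with consequent 'strong': {R1, R3} → strengths 0.1274, 0.5504
Aggregate via t-conorm [a + b − a·b]: 0.6077

0.608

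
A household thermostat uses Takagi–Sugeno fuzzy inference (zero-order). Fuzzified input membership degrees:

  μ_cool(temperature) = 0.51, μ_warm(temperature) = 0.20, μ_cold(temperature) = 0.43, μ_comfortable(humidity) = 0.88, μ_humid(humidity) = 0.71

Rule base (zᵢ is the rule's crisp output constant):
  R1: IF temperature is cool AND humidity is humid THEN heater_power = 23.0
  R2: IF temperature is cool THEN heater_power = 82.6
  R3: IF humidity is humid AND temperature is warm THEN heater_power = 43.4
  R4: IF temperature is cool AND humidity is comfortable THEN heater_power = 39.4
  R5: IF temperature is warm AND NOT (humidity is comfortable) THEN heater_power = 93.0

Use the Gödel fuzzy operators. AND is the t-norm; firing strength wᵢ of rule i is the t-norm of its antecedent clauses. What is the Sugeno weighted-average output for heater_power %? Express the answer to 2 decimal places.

R1 (z=23.0): cool=0.51, humid=0.71; AND[min(a, b)] → w = 0.51
R2 (z=82.6): cool=0.51 → w = 0.51
R3 (z=43.4): humid=0.71, warm=0.20; AND[min(a, b)] → w = 0.20
R4 (z=39.4): cool=0.51, comfortable=0.88; AND[min(a, b)] → w = 0.51
R5 (z=93.0): warm=0.20, ¬comfortable=1−0.88=0.12; AND[min(a, b)] → w = 0.12
Weighted average = (0.51·23.0 + 0.51·82.6 + 0.20·43.4 + 0.51·39.4 + 0.12·93.0) / (0.51 + 0.51 + 0.20 + 0.51 + 0.12)
  = 93.7900 / 1.8500 = 50.70

50.70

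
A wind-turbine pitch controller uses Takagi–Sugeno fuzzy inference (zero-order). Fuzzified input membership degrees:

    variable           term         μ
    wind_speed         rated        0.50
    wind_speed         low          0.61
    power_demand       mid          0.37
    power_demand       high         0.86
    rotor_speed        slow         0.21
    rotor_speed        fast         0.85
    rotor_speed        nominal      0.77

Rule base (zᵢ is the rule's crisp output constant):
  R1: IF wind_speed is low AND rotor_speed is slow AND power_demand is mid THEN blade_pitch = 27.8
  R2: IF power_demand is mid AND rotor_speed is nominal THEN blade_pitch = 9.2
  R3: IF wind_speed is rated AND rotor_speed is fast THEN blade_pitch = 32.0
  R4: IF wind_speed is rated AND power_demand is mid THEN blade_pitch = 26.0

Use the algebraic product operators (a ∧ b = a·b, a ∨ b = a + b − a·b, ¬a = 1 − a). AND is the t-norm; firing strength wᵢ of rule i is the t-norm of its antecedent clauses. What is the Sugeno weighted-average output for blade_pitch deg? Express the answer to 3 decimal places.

R1 (z=27.8): low=0.61, slow=0.21, mid=0.37; AND[a·b] → w = 0.0474
R2 (z=9.2): mid=0.37, nominal=0.77; AND[a·b] → w = 0.2849
R3 (z=32.0): rated=0.50, fast=0.85; AND[a·b] → w = 0.4250
R4 (z=26.0): rated=0.50, mid=0.37; AND[a·b] → w = 0.1850
Weighted average = (0.0474·27.8 + 0.2849·9.2 + 0.4250·32.0 + 0.1850·26.0) / (0.0474 + 0.2849 + 0.4250 + 0.1850)
  = 22.3487 / 0.9423 = 23.717

23.717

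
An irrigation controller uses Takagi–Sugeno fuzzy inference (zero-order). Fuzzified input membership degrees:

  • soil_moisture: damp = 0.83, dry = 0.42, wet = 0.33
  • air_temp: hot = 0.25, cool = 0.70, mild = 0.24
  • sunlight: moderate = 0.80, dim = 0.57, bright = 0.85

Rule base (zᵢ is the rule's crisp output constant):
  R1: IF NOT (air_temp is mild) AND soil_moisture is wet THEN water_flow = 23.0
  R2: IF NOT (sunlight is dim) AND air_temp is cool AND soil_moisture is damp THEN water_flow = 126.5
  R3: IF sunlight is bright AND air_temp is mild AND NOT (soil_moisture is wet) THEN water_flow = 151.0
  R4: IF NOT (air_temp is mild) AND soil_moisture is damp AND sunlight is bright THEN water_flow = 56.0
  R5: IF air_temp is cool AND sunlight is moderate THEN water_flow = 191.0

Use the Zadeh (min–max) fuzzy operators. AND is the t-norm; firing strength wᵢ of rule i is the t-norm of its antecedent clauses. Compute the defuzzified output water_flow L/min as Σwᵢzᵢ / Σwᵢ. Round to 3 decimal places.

R1 (z=23.0): ¬mild=1−0.24=0.76, wet=0.33; AND[min(a, b)] → w = 0.33
R2 (z=126.5): ¬dim=1−0.57=0.43, cool=0.70, damp=0.83; AND[min(a, b)] → w = 0.43
R3 (z=151.0): bright=0.85, mild=0.24, ¬wet=1−0.33=0.67; AND[min(a, b)] → w = 0.24
R4 (z=56.0): ¬mild=1−0.24=0.76, damp=0.83, bright=0.85; AND[min(a, b)] → w = 0.76
R5 (z=191.0): cool=0.70, moderate=0.80; AND[min(a, b)] → w = 0.70
Weighted average = (0.33·23.0 + 0.43·126.5 + 0.24·151.0 + 0.76·56.0 + 0.70·191.0) / (0.33 + 0.43 + 0.24 + 0.76 + 0.70)
  = 274.4850 / 2.4600 = 111.579

111.579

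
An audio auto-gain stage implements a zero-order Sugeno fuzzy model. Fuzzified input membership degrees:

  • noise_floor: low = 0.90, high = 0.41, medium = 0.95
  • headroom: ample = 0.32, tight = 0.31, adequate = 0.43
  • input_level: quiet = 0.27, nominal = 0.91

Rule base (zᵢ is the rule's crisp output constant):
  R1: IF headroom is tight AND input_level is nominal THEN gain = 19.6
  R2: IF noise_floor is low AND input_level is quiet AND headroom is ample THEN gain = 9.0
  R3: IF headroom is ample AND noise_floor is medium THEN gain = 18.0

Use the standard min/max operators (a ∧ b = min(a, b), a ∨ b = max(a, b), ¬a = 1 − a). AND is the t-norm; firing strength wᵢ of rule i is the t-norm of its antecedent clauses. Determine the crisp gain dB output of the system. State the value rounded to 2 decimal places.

R1 (z=19.6): tight=0.31, nominal=0.91; AND[min(a, b)] → w = 0.31
R2 (z=9.0): low=0.90, quiet=0.27, ample=0.32; AND[min(a, b)] → w = 0.27
R3 (z=18.0): ample=0.32, medium=0.95; AND[min(a, b)] → w = 0.32
Weighted average = (0.31·19.6 + 0.27·9.0 + 0.32·18.0) / (0.31 + 0.27 + 0.32)
  = 14.2660 / 0.9000 = 15.85

15.85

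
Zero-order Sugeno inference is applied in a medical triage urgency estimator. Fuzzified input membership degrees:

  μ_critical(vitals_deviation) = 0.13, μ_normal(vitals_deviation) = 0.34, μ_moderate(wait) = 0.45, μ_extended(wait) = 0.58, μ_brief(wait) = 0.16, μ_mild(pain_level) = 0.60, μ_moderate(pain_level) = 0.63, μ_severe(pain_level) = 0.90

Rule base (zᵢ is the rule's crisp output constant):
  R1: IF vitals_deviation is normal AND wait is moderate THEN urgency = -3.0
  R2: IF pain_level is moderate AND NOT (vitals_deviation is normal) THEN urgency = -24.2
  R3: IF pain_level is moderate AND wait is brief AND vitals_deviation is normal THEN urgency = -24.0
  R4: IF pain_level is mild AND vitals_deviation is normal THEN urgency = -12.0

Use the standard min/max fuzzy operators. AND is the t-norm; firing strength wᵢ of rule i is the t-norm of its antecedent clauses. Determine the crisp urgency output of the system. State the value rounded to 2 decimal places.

-16.45

R1 (z=-3.0): normal=0.34, moderate=0.45; AND[min(a, b)] → w = 0.34
R2 (z=-24.2): moderate=0.63, ¬normal=1−0.34=0.66; AND[min(a, b)] → w = 0.63
R3 (z=-24.0): moderate=0.63, brief=0.16, normal=0.34; AND[min(a, b)] → w = 0.16
R4 (z=-12.0): mild=0.60, normal=0.34; AND[min(a, b)] → w = 0.34
Weighted average = (0.34·-3.0 + 0.63·-24.2 + 0.16·-24.0 + 0.34·-12.0) / (0.34 + 0.63 + 0.16 + 0.34)
  = -24.1860 / 1.4700 = -16.45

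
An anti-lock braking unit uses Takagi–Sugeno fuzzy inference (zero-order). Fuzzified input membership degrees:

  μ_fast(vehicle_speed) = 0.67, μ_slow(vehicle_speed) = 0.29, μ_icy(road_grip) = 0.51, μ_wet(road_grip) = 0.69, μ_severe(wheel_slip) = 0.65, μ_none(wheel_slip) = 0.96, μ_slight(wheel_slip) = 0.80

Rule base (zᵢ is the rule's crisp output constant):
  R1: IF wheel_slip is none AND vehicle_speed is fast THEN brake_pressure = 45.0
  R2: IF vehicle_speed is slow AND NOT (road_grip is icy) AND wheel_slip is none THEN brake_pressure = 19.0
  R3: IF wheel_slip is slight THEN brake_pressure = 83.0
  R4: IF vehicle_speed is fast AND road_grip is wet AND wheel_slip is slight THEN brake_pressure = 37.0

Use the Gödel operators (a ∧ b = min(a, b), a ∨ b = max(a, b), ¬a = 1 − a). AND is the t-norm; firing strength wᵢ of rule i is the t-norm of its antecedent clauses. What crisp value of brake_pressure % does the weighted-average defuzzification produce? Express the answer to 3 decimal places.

R1 (z=45.0): none=0.96, fast=0.67; AND[min(a, b)] → w = 0.67
R2 (z=19.0): slow=0.29, ¬icy=1−0.51=0.49, none=0.96; AND[min(a, b)] → w = 0.29
R3 (z=83.0): slight=0.80 → w = 0.80
R4 (z=37.0): fast=0.67, wet=0.69, slight=0.80; AND[min(a, b)] → w = 0.67
Weighted average = (0.67·45.0 + 0.29·19.0 + 0.80·83.0 + 0.67·37.0) / (0.67 + 0.29 + 0.80 + 0.67)
  = 126.8500 / 2.4300 = 52.202

52.202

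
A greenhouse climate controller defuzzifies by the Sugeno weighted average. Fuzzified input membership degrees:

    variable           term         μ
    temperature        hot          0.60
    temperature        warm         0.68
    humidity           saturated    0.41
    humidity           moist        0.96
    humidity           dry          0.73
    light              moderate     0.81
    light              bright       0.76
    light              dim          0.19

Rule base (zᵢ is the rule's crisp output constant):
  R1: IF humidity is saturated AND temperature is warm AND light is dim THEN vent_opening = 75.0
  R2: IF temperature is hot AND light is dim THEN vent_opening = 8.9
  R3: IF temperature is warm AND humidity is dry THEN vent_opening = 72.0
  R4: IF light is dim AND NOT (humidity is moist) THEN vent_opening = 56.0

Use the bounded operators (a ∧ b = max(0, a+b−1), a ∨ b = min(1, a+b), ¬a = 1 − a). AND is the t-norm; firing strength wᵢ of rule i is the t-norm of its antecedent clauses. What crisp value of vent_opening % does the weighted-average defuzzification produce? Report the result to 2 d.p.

R1 (z=75.0): saturated=0.41, warm=0.68, dim=0.19; AND[max(0, a+b−1)] → w = 0.00
R2 (z=8.9): hot=0.60, dim=0.19; AND[max(0, a+b−1)] → w = 0.00
R3 (z=72.0): warm=0.68, dry=0.73; AND[max(0, a+b−1)] → w = 0.41
R4 (z=56.0): dim=0.19, ¬moist=1−0.96=0.04; AND[max(0, a+b−1)] → w = 0.00
Weighted average = (0.00·75.0 + 0.00·8.9 + 0.41·72.0 + 0.00·56.0) / (0.00 + 0.00 + 0.41 + 0.00)
  = 29.5200 / 0.4100 = 72.00

72.00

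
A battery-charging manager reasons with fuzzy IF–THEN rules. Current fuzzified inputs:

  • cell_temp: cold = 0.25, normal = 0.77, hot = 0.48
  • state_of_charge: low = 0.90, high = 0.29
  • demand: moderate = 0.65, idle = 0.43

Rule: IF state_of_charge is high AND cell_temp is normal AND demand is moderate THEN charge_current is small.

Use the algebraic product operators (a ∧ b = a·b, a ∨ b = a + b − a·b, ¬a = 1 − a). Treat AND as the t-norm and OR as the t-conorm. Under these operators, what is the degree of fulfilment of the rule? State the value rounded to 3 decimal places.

firing strength: high=0.29, normal=0.77, moderate=0.65; AND[a·b] → w = 0.1451

0.145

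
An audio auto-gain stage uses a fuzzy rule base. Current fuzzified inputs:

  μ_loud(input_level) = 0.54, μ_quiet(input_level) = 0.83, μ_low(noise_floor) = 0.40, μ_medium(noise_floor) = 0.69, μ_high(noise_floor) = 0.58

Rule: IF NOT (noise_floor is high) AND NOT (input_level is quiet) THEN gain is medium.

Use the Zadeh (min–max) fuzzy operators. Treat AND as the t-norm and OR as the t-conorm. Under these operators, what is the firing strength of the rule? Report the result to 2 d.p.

firing strength: ¬high=1−0.58=0.42, ¬quiet=1−0.83=0.17; AND[min(a, b)] → w = 0.17

0.17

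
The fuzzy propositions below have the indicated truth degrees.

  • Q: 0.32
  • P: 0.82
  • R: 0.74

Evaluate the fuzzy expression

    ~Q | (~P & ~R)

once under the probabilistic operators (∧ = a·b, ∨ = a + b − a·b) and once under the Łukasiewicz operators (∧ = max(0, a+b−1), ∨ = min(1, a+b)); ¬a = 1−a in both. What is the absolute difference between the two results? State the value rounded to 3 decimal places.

0.015

Under probabilistic:
  ~Q = 1 − 0.3200 = 0.6800
  ~P = 1 − 0.8200 = 0.1800
  ~R = 1 − 0.7400 = 0.2600
  ~P & ~R = a·b on (0.1800, 0.2600) = 0.0468
  ~Q | (~P & ~R) = a + b − a·b on (0.6800, 0.0468) = 0.6950
  → value = 0.6950
Under Łukasiewicz:
  ~Q = 1 − 0.32 = 0.68
  ~P = 1 − 0.82 = 0.18
  ~R = 1 − 0.74 = 0.26
  ~P & ~R = max(0, a+b−1) on (0.18, 0.26) = 0.00
  ~Q | (~P & ~R) = min(1, a+b) on (0.68, 0.00) = 0.68
  → value = 0.6800
|0.6950 − 0.6800| = 0.015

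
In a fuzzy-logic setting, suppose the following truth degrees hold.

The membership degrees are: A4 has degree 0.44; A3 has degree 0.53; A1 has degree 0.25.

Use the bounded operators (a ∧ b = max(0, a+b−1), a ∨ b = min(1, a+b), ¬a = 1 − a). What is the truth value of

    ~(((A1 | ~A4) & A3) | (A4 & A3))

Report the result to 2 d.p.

~A4 = 1 − 0.44 = 0.56
A1 | ~A4 = min(1, a+b) on (0.25, 0.56) = 0.81
(A1 | ~A4) & A3 = max(0, a+b−1) on (0.81, 0.53) = 0.34
A4 & A3 = max(0, a+b−1) on (0.44, 0.53) = 0.00
((A1 | ~A4) & A3) | (A4 & A3) = min(1, a+b) on (0.34, 0.00) = 0.34
~(((A1 | ~A4) & A3) | (A4 & A3)) = 1 − 0.34 = 0.66

0.66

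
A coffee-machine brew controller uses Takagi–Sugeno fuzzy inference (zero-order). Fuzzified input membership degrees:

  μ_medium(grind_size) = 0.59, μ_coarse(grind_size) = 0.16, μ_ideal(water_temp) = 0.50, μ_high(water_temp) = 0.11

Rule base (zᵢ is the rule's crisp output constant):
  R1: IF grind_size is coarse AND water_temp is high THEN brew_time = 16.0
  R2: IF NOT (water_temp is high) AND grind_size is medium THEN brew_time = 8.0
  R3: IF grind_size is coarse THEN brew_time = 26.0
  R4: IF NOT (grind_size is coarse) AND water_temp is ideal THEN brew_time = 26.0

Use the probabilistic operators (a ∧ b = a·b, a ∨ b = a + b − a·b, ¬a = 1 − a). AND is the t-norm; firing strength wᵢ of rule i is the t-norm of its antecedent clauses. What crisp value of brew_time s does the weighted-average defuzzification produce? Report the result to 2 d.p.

17.42

R1 (z=16.0): coarse=0.16, high=0.11; AND[a·b] → w = 0.0176
R2 (z=8.0): ¬high=1−0.11=0.89, medium=0.59; AND[a·b] → w = 0.5251
R3 (z=26.0): coarse=0.16 → w = 0.1600
R4 (z=26.0): ¬coarse=1−0.16=0.84, ideal=0.50; AND[a·b] → w = 0.4200
Weighted average = (0.0176·16.0 + 0.5251·8.0 + 0.1600·26.0 + 0.4200·26.0) / (0.0176 + 0.5251 + 0.1600 + 0.4200)
  = 19.5624 / 1.1227 = 17.42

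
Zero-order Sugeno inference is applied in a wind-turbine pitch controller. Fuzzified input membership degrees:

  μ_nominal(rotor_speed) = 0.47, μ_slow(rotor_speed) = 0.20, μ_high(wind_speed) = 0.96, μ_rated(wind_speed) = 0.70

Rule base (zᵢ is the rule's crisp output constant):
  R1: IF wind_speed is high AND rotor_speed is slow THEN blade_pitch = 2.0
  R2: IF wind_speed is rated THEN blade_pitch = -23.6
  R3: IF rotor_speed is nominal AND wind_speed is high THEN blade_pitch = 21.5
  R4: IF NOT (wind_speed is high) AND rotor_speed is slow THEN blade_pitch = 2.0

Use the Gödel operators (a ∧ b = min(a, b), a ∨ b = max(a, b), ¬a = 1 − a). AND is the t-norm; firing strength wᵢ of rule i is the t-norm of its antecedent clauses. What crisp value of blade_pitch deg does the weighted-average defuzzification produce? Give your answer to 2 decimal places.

-4.21

R1 (z=2.0): high=0.96, slow=0.20; AND[min(a, b)] → w = 0.20
R2 (z=-23.6): rated=0.70 → w = 0.70
R3 (z=21.5): nominal=0.47, high=0.96; AND[min(a, b)] → w = 0.47
R4 (z=2.0): ¬high=1−0.96=0.04, slow=0.20; AND[min(a, b)] → w = 0.04
Weighted average = (0.20·2.0 + 0.70·-23.6 + 0.47·21.5 + 0.04·2.0) / (0.20 + 0.70 + 0.47 + 0.04)
  = -5.9350 / 1.4100 = -4.21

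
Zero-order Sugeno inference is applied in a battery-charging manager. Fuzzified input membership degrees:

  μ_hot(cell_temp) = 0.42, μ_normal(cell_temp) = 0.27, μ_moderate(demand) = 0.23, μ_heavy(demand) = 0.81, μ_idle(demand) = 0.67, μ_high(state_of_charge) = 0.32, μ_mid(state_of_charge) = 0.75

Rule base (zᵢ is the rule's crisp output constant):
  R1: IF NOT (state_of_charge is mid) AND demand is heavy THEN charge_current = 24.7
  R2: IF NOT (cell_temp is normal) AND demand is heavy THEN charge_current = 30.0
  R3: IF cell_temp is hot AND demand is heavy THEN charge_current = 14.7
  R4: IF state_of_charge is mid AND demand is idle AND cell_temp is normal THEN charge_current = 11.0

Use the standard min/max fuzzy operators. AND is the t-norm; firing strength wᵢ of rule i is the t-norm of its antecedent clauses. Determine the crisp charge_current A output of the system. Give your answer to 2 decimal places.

22.29

R1 (z=24.7): ¬mid=1−0.75=0.25, heavy=0.81; AND[min(a, b)] → w = 0.25
R2 (z=30.0): ¬normal=1−0.27=0.73, heavy=0.81; AND[min(a, b)] → w = 0.73
R3 (z=14.7): hot=0.42, heavy=0.81; AND[min(a, b)] → w = 0.42
R4 (z=11.0): mid=0.75, idle=0.67, normal=0.27; AND[min(a, b)] → w = 0.27
Weighted average = (0.25·24.7 + 0.73·30.0 + 0.42·14.7 + 0.27·11.0) / (0.25 + 0.73 + 0.42 + 0.27)
  = 37.2190 / 1.6700 = 22.29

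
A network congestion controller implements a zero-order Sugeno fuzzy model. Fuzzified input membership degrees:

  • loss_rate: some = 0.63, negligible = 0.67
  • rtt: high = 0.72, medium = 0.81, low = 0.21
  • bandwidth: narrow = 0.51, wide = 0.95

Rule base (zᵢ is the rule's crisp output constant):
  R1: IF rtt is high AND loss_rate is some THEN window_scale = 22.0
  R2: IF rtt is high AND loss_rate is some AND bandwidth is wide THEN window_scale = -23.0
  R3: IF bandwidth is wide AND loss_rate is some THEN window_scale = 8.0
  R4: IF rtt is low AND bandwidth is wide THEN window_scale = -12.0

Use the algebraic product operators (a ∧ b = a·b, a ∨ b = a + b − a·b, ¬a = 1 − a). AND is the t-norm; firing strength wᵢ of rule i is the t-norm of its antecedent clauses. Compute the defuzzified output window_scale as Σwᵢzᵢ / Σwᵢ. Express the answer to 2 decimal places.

1.46

R1 (z=22.0): high=0.72, some=0.63; AND[a·b] → w = 0.4536
R2 (z=-23.0): high=0.72, some=0.63, wide=0.95; AND[a·b] → w = 0.4309
R3 (z=8.0): wide=0.95, some=0.63; AND[a·b] → w = 0.5985
R4 (z=-12.0): low=0.21, wide=0.95; AND[a·b] → w = 0.1995
Weighted average = (0.4536·22.0 + 0.4309·-23.0 + 0.5985·8.0 + 0.1995·-12.0) / (0.4536 + 0.4309 + 0.5985 + 0.1995)
  = 2.4620 / 1.6825 = 1.46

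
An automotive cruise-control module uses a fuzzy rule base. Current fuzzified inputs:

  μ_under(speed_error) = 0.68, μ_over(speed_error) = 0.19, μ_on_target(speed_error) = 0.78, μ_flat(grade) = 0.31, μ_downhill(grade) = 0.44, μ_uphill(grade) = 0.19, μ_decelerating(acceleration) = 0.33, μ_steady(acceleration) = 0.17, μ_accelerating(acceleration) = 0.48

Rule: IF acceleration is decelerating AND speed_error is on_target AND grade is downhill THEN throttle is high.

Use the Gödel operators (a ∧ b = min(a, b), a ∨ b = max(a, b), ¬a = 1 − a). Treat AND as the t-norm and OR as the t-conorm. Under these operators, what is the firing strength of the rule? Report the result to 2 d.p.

0.33

firing strength: decelerating=0.33, on_target=0.78, downhill=0.44; AND[min(a, b)] → w = 0.33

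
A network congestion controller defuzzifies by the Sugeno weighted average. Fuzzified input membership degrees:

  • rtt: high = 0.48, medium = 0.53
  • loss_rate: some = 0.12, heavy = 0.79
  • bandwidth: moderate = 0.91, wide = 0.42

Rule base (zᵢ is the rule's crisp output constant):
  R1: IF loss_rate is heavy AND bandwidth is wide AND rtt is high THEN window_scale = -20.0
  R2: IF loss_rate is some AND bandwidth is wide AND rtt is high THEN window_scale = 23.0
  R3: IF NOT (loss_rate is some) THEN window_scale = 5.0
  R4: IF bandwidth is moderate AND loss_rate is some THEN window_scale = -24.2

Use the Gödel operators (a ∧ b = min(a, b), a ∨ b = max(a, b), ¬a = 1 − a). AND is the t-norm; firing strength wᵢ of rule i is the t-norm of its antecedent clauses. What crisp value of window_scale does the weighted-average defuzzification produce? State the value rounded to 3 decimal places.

-2.691

R1 (z=-20.0): heavy=0.79, wide=0.42, high=0.48; AND[min(a, b)] → w = 0.42
R2 (z=23.0): some=0.12, wide=0.42, high=0.48; AND[min(a, b)] → w = 0.12
R3 (z=5.0): ¬some=1−0.12=0.88 → w = 0.88
R4 (z=-24.2): moderate=0.91, some=0.12; AND[min(a, b)] → w = 0.12
Weighted average = (0.42·-20.0 + 0.12·23.0 + 0.88·5.0 + 0.12·-24.2) / (0.42 + 0.12 + 0.88 + 0.12)
  = -4.1440 / 1.5400 = -2.691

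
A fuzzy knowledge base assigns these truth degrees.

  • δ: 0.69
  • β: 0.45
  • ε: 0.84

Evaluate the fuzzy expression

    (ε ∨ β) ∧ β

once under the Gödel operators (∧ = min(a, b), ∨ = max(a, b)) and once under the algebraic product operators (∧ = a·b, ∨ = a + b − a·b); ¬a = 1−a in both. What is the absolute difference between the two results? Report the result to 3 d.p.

Under Gödel:
  ε ∨ β = max(a, b) on (0.84, 0.45) = 0.84
  (ε ∨ β) ∧ β = min(a, b) on (0.84, 0.45) = 0.45
  → value = 0.4500
Under algebraic product:
  ε ∨ β = a + b − a·b on (0.8400, 0.4500) = 0.9120
  (ε ∨ β) ∧ β = a·b on (0.9120, 0.4500) = 0.4104
  → value = 0.4104
|0.4500 − 0.4104| = 0.040

0.040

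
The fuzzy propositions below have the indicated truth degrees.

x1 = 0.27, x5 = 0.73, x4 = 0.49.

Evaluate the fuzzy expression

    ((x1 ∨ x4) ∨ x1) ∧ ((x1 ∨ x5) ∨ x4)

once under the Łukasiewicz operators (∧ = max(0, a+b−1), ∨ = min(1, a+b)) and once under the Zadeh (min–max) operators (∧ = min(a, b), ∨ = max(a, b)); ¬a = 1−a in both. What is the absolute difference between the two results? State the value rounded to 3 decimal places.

0.510

Under Łukasiewicz:
  x1 ∨ x4 = min(1, a+b) on (0.27, 0.49) = 0.76
  (x1 ∨ x4) ∨ x1 = min(1, a+b) on (0.76, 0.27) = 1.00
  x1 ∨ x5 = min(1, a+b) on (0.27, 0.73) = 1.00
  (x1 ∨ x5) ∨ x4 = min(1, a+b) on (1.00, 0.49) = 1.00
  ((x1 ∨ x4) ∨ x1) ∧ ((x1 ∨ x5) ∨ x4) = max(0, a+b−1) on (1.00, 1.00) = 1.00
  → value = 1.0000
Under Zadeh (min–max):
  x1 ∨ x4 = max(a, b) on (0.27, 0.49) = 0.49
  (x1 ∨ x4) ∨ x1 = max(a, b) on (0.49, 0.27) = 0.49
  x1 ∨ x5 = max(a, b) on (0.27, 0.73) = 0.73
  (x1 ∨ x5) ∨ x4 = max(a, b) on (0.73, 0.49) = 0.73
  ((x1 ∨ x4) ∨ x1) ∧ ((x1 ∨ x5) ∨ x4) = min(a, b) on (0.49, 0.73) = 0.49
  → value = 0.4900
|1.0000 − 0.4900| = 0.510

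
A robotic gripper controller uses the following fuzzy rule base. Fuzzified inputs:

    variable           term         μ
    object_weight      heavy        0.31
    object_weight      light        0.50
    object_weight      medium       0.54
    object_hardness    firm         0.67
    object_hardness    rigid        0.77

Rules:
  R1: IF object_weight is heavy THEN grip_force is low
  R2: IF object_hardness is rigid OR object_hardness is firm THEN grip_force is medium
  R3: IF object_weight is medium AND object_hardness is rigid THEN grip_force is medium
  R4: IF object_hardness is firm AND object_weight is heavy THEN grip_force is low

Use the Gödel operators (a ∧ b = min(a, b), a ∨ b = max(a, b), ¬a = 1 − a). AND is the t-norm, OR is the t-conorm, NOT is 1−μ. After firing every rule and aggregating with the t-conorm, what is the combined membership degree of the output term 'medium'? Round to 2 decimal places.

R1: heavy=0.31 → w = 0.31
R2: rigid=0.77, firm=0.67; OR[max(a, b)] → w = 0.77
R3: medium=0.54, rigid=0.77; AND[min(a, b)] → w = 0.54
R4: firm=0.67, heavy=0.31; AND[min(a, b)] → w = 0.31
Rules with consequent 'medium': {R2, R3} → strengths 0.77, 0.54
Aggregate via t-conorm [max(a, b)]: 0.77

0.77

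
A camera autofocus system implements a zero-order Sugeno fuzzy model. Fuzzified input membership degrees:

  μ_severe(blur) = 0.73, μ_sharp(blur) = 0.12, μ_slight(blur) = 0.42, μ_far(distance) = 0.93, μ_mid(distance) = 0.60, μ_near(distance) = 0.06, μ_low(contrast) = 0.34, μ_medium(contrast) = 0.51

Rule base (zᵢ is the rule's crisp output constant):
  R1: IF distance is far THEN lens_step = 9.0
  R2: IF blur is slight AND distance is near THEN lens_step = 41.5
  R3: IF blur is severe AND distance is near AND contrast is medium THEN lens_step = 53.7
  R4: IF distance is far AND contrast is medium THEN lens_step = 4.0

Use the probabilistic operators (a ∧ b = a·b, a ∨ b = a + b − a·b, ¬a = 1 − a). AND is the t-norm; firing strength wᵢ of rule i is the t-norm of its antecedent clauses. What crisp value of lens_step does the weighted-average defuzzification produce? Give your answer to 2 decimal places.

R1 (z=9.0): far=0.93 → w = 0.9300
R2 (z=41.5): slight=0.42, near=0.06; AND[a·b] → w = 0.0252
R3 (z=53.7): severe=0.73, near=0.06, medium=0.51; AND[a·b] → w = 0.0223
R4 (z=4.0): far=0.93, medium=0.51; AND[a·b] → w = 0.4743
Weighted average = (0.9300·9.0 + 0.0252·41.5 + 0.0223·53.7 + 0.4743·4.0) / (0.9300 + 0.0252 + 0.0223 + 0.4743)
  = 12.5126 / 1.4518 = 8.62

8.62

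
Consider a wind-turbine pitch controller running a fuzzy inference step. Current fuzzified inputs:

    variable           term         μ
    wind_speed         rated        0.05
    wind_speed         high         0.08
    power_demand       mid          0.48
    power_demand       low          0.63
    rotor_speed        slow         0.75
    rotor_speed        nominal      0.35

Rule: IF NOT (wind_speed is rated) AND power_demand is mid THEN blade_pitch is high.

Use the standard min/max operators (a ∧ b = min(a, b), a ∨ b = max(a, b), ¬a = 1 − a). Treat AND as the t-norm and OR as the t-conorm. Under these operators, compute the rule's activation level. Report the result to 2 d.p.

0.48

firing strength: ¬rated=1−0.05=0.95, mid=0.48; AND[min(a, b)] → w = 0.48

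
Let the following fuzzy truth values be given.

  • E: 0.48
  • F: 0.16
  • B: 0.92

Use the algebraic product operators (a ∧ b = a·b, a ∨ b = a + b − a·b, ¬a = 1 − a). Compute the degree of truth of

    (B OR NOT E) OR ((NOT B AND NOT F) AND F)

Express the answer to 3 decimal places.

0.962

NOT E = 1 − 0.4800 = 0.5200
B OR NOT E = a + b − a·b on (0.9200, 0.5200) = 0.9616
NOT B = 1 − 0.9200 = 0.0800
NOT F = 1 − 0.1600 = 0.8400
NOT B AND NOT F = a·b on (0.0800, 0.8400) = 0.0672
(NOT B AND NOT F) AND F = a·b on (0.0672, 0.1600) = 0.0108
(B OR NOT E) OR ((NOT B AND NOT F) AND F) = a + b − a·b on (0.9616, 0.0108) = 0.9620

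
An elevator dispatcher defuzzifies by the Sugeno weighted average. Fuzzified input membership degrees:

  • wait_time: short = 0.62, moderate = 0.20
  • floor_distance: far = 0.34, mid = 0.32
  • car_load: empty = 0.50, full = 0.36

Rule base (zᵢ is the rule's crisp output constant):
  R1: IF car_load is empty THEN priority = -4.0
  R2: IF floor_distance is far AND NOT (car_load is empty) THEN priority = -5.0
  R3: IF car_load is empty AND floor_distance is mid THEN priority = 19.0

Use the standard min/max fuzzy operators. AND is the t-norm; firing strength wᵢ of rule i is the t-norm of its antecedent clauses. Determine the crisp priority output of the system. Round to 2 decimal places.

2.05

R1 (z=-4.0): empty=0.50 → w = 0.50
R2 (z=-5.0): far=0.34, ¬empty=1−0.50=0.50; AND[min(a, b)] → w = 0.34
R3 (z=19.0): empty=0.50, mid=0.32; AND[min(a, b)] → w = 0.32
Weighted average = (0.50·-4.0 + 0.34·-5.0 + 0.32·19.0) / (0.50 + 0.34 + 0.32)
  = 2.3800 / 1.1600 = 2.05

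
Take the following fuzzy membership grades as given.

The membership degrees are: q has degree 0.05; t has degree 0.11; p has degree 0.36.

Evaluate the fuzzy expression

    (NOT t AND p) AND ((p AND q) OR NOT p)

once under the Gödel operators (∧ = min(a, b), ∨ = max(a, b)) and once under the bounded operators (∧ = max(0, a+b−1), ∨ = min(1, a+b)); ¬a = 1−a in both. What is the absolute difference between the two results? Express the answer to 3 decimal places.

Under Gödel:
  NOT t = 1 − 0.11 = 0.89
  NOT t AND p = min(a, b) on (0.89, 0.36) = 0.36
  p AND q = min(a, b) on (0.36, 0.05) = 0.05
  NOT p = 1 − 0.36 = 0.64
  (p AND q) OR NOT p = max(a, b) on (0.05, 0.64) = 0.64
  (NOT t AND p) AND ((p AND q) OR NOT p) = min(a, b) on (0.36, 0.64) = 0.36
  → value = 0.3600
Under bounded:
  NOT t = 1 − 0.11 = 0.89
  NOT t AND p = max(0, a+b−1) on (0.89, 0.36) = 0.25
  p AND q = max(0, a+b−1) on (0.36, 0.05) = 0.00
  NOT p = 1 − 0.36 = 0.64
  (p AND q) OR NOT p = min(1, a+b) on (0.00, 0.64) = 0.64
  (NOT t AND p) AND ((p AND q) OR NOT p) = max(0, a+b−1) on (0.25, 0.64) = 0.00
  → value = 0.0000
|0.3600 − 0.0000| = 0.360

0.360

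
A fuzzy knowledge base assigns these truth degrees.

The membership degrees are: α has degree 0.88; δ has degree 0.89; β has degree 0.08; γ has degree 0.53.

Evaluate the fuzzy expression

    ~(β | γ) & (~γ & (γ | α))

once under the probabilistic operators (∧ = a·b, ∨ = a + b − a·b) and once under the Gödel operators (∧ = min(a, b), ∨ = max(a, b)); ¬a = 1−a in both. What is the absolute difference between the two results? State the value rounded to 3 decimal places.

0.278

Under probabilistic:
  β | γ = a + b − a·b on (0.0800, 0.5300) = 0.5676
  ~(β | γ) = 1 − 0.5676 = 0.4324
  ~γ = 1 − 0.5300 = 0.4700
  γ | α = a + b − a·b on (0.5300, 0.8800) = 0.9436
  ~γ & (γ | α) = a·b on (0.4700, 0.9436) = 0.4435
  ~(β | γ) & (~γ & (γ | α)) = a·b on (0.4324, 0.4435) = 0.1918
  → value = 0.1918
Under Gödel:
  β | γ = max(a, b) on (0.08, 0.53) = 0.53
  ~(β | γ) = 1 − 0.53 = 0.47
  ~γ = 1 − 0.53 = 0.47
  γ | α = max(a, b) on (0.53, 0.88) = 0.88
  ~γ & (γ | α) = min(a, b) on (0.47, 0.88) = 0.47
  ~(β | γ) & (~γ & (γ | α)) = min(a, b) on (0.47, 0.47) = 0.47
  → value = 0.4700
|0.1918 − 0.4700| = 0.278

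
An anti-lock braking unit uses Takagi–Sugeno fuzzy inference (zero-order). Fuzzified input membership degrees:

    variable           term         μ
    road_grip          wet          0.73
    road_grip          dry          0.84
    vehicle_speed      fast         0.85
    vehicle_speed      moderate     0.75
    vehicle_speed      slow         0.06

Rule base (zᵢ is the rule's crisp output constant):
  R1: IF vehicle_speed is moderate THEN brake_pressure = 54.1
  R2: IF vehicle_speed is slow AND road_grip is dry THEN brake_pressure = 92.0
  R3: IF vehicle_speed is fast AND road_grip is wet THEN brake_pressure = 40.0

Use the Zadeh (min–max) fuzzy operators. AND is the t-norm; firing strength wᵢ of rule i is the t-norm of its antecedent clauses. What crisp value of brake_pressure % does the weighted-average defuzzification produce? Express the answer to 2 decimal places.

48.89

R1 (z=54.1): moderate=0.75 → w = 0.75
R2 (z=92.0): slow=0.06, dry=0.84; AND[min(a, b)] → w = 0.06
R3 (z=40.0): fast=0.85, wet=0.73; AND[min(a, b)] → w = 0.73
Weighted average = (0.75·54.1 + 0.06·92.0 + 0.73·40.0) / (0.75 + 0.06 + 0.73)
  = 75.2950 / 1.5400 = 48.89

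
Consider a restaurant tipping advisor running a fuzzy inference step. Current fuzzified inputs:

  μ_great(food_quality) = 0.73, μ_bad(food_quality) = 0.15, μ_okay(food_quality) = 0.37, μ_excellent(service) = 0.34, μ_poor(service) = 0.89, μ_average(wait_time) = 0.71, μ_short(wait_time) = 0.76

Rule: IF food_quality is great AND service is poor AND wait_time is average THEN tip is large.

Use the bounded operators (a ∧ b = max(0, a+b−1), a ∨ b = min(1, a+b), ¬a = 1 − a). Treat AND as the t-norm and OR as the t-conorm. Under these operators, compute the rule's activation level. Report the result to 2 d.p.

0.33

firing strength: great=0.73, poor=0.89, average=0.71; AND[max(0, a+b−1)] → w = 0.33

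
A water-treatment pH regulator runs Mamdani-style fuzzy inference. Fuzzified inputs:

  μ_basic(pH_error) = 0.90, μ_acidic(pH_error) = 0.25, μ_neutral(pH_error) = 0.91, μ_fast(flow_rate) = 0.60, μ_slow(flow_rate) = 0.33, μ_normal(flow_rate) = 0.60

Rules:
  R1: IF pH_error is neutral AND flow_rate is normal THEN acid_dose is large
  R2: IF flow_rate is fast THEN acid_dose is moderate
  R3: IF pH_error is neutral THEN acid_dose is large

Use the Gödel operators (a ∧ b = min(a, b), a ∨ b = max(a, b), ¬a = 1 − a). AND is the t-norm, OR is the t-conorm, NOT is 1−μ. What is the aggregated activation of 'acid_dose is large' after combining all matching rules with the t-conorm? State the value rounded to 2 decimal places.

0.91

R1: neutral=0.91, normal=0.60; AND[min(a, b)] → w = 0.60
R2: fast=0.60 → w = 0.60
R3: neutral=0.91 → w = 0.91
Rules with consequent 'large': {R1, R3} → strengths 0.60, 0.91
Aggregate via t-conorm [max(a, b)]: 0.91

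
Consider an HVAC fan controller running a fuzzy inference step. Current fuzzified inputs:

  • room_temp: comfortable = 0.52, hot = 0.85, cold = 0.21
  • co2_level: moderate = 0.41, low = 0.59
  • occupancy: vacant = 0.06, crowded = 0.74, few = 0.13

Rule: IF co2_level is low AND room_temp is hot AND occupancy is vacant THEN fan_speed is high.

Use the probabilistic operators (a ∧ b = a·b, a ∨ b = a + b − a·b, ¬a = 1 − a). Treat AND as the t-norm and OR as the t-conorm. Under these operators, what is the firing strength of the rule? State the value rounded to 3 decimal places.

0.030

firing strength: low=0.59, hot=0.85, vacant=0.06; AND[a·b] → w = 0.0301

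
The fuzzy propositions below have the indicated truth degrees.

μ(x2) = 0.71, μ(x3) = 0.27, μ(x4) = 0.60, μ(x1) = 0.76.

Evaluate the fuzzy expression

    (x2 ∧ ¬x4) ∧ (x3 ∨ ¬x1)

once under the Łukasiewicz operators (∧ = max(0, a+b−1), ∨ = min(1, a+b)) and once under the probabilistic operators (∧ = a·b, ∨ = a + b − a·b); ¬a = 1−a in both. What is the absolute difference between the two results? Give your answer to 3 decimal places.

Under Łukasiewicz:
  ¬x4 = 1 − 0.60 = 0.40
  x2 ∧ ¬x4 = max(0, a+b−1) on (0.71, 0.40) = 0.11
  ¬x1 = 1 − 0.76 = 0.24
  x3 ∨ ¬x1 = min(1, a+b) on (0.27, 0.24) = 0.51
  (x2 ∧ ¬x4) ∧ (x3 ∨ ¬x1) = max(0, a+b−1) on (0.11, 0.51) = 0.00
  → value = 0.0000
Under probabilistic:
  ¬x4 = 1 − 0.6000 = 0.4000
  x2 ∧ ¬x4 = a·b on (0.7100, 0.4000) = 0.2840
  ¬x1 = 1 − 0.7600 = 0.2400
  x3 ∨ ¬x1 = a + b − a·b on (0.2700, 0.2400) = 0.4452
  (x2 ∧ ¬x4) ∧ (x3 ∨ ¬x1) = a·b on (0.2840, 0.4452) = 0.1264
  → value = 0.1264
|0.0000 − 0.1264| = 0.126

0.126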